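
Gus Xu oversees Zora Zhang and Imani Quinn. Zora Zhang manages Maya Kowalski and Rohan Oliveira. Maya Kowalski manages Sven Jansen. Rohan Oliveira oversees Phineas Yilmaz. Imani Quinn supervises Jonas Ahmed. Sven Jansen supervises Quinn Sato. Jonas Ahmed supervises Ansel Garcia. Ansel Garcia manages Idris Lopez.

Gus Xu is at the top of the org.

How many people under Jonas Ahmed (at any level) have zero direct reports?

1

The only person in Jonas Ahmed's organization with no one reporting to them is Idris Lopez. That is 1.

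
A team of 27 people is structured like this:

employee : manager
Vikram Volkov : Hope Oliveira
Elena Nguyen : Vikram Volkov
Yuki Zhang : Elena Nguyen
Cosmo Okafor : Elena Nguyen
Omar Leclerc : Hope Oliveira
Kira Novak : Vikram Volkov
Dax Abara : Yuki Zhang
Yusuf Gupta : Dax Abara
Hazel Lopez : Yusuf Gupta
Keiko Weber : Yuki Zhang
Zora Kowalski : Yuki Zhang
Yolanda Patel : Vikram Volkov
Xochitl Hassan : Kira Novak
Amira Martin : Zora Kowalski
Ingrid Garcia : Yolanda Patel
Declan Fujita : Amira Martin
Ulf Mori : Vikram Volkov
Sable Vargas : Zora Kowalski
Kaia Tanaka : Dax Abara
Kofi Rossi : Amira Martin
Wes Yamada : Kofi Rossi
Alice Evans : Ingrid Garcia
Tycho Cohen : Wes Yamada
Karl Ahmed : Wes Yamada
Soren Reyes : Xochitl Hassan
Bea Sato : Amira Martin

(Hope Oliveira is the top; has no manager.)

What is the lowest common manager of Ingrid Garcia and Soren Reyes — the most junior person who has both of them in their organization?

Ingrid Garcia's chain of managers is Yolanda Patel, Vikram Volkov, Hope Oliveira. Soren Reyes's chain of managers is Xochitl Hassan, Kira Novak, Vikram Volkov, Hope Oliveira. The first manager that appears in both chains is Vikram Volkov.

Vikram Volkov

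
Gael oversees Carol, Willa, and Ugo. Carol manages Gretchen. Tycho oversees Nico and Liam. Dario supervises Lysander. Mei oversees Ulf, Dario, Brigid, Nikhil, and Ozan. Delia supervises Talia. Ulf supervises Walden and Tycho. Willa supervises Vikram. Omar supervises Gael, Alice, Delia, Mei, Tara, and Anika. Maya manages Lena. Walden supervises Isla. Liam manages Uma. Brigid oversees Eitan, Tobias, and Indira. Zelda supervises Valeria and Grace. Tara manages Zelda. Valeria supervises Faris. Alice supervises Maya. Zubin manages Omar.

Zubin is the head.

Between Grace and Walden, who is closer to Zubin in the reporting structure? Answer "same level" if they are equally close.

same level

Both Grace and Walden are 4 levels below Zubin.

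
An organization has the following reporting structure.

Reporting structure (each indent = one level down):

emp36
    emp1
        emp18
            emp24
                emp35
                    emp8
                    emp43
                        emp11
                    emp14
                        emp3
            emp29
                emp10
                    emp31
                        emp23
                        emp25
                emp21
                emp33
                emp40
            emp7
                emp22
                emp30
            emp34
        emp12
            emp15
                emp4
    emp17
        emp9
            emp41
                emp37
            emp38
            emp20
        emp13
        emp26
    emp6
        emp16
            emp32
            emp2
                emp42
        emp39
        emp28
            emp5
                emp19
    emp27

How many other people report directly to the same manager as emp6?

emp6 reports to emp36. emp36's other direct reports are emp1, emp17, emp27 — 3 peers.

3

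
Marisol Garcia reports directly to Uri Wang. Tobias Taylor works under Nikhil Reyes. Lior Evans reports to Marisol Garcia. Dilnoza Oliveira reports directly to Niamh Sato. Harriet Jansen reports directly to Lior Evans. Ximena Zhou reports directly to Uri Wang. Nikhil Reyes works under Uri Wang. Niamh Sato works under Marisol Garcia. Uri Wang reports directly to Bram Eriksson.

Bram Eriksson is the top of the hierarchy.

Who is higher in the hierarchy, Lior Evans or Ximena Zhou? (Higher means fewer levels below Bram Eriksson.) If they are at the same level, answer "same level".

Lior Evans is 3 levels below Bram Eriksson; Ximena Zhou is 2. Ximena Zhou is higher.

Ximena Zhou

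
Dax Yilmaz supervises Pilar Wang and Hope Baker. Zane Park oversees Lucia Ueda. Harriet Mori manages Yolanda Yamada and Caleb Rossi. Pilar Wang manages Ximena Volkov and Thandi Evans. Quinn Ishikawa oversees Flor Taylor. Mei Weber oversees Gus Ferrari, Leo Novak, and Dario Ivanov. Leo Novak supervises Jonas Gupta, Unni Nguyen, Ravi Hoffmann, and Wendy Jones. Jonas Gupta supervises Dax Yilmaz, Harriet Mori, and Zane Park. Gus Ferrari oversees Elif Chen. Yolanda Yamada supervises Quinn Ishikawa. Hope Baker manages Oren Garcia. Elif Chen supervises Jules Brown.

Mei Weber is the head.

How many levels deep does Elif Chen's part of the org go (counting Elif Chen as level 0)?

The longest chain under Elif Chen runs Elif Chen → Jules Brown, which is 1 level below Elif Chen.

1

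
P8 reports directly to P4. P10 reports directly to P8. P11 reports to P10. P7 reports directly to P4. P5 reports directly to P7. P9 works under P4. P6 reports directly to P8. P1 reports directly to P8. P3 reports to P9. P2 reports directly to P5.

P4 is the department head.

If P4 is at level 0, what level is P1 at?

2

Chain from P1 up to P4: P1 → P8 → P4. That is 2 steps up, so P1 is 2 levels below P4.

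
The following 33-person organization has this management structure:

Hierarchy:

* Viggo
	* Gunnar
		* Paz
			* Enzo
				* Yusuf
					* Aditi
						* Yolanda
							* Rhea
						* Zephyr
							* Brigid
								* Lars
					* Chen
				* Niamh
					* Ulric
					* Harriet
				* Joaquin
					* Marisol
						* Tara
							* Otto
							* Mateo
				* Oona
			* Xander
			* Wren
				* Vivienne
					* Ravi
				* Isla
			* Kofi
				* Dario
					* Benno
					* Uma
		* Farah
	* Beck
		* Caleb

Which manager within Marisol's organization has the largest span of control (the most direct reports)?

Tara

Direct-report counts within Marisol's organization: Marisol has 1; Tara has 2. The largest is 2, held by Tara.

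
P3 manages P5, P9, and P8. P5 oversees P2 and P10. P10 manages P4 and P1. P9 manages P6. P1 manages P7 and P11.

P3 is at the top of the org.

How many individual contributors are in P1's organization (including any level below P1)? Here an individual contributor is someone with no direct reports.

2

The people in P1's organization with no one reporting to them are P7, P11. That is 2.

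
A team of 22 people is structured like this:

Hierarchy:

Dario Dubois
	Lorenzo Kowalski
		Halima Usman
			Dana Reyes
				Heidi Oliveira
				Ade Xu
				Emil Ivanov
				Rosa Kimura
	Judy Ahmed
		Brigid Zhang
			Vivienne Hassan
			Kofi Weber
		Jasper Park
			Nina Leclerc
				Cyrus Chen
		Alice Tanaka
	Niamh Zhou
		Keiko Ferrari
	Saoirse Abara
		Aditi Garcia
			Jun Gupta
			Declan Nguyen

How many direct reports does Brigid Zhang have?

Brigid Zhang directly manages Vivienne Hassan, Kofi Weber. That is 2 direct reports.

2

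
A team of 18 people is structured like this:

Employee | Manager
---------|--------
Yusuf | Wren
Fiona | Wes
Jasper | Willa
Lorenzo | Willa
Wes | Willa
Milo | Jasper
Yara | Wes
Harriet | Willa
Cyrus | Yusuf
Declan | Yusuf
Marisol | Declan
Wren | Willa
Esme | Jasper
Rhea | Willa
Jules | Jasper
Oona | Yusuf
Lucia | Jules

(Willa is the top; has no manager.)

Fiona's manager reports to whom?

Willa

Fiona reports to Wes, and Wes reports to Willa. So Fiona's skip-level manager is Willa.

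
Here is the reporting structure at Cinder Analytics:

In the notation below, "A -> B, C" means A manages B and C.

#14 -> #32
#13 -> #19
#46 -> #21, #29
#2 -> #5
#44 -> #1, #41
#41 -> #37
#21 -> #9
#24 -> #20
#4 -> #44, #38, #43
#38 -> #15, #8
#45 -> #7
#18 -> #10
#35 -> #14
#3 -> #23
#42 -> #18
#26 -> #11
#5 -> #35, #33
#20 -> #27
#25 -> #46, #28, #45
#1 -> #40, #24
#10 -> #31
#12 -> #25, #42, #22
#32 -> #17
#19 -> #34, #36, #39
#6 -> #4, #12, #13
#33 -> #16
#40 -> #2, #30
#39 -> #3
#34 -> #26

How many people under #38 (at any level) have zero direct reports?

2

The people in #38's organization with no one reporting to them are #8, #15. That is 2.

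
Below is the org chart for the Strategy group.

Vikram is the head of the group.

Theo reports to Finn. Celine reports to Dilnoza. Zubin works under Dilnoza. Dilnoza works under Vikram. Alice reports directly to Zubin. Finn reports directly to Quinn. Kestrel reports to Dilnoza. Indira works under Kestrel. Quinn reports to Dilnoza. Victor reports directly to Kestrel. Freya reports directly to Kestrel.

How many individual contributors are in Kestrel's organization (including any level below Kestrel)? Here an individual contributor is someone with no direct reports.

3

The people in Kestrel's organization with no one reporting to them are Victor, Freya, Indira. That is 3.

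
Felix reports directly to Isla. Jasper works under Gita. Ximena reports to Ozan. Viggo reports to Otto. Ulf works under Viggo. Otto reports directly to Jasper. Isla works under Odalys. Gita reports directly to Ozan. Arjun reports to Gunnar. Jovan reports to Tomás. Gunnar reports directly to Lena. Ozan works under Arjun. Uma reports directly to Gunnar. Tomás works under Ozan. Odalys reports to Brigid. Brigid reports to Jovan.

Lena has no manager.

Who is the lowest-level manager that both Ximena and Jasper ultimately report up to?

Ozan

Ximena's chain of managers is Ozan, Arjun, Gunnar, Lena. Jasper's chain of managers is Gita, Ozan, Arjun, Gunnar, Lena. The first manager that appears in both chains is Ozan.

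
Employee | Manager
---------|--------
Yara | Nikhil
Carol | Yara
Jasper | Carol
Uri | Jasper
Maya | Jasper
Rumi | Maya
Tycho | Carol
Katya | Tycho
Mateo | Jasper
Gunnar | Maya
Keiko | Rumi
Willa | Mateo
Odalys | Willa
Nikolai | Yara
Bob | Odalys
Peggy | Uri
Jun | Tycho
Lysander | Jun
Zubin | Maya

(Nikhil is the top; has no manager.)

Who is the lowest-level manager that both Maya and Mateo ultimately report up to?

Jasper

Maya's chain of managers is Jasper, Carol, Yara, Nikhil. Mateo's chain of managers is Jasper, Carol, Yara, Nikhil. The first manager that appears in both chains is Jasper.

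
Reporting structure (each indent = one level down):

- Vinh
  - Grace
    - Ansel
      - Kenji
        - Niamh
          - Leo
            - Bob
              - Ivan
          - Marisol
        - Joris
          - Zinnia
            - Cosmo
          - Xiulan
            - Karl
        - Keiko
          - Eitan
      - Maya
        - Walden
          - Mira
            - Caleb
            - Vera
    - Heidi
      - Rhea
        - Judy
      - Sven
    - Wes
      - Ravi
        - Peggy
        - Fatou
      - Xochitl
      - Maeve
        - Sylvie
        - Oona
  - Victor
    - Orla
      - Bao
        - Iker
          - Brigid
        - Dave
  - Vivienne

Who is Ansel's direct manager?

Ansel reports directly to Grace.

Grace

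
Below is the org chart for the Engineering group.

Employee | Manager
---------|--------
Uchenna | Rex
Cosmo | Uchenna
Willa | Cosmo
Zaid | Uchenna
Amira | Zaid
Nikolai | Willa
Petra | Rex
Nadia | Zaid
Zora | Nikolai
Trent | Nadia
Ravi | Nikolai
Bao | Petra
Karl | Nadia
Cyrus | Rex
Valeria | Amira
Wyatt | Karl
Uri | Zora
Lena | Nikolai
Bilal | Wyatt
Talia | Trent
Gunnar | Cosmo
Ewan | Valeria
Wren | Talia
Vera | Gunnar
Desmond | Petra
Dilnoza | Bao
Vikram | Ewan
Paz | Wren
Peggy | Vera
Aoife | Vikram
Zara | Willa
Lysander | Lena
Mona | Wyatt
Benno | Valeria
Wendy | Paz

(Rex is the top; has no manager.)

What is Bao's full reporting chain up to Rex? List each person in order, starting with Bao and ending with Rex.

Bao reports to Petra. Petra reports to Rex. Rex is at the top.

Bao -> Petra -> Rex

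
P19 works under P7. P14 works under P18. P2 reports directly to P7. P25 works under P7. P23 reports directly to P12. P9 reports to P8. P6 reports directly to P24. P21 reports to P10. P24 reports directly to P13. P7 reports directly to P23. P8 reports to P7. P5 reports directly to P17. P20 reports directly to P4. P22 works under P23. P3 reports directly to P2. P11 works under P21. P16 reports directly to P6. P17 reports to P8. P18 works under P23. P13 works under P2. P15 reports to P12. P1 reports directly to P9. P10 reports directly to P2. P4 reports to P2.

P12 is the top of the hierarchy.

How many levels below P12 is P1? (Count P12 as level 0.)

Chain from P1 up to P12: P1 → P9 → P8 → P7 → P23 → P12. That is 5 steps up, so P1 is 5 levels below P12.

5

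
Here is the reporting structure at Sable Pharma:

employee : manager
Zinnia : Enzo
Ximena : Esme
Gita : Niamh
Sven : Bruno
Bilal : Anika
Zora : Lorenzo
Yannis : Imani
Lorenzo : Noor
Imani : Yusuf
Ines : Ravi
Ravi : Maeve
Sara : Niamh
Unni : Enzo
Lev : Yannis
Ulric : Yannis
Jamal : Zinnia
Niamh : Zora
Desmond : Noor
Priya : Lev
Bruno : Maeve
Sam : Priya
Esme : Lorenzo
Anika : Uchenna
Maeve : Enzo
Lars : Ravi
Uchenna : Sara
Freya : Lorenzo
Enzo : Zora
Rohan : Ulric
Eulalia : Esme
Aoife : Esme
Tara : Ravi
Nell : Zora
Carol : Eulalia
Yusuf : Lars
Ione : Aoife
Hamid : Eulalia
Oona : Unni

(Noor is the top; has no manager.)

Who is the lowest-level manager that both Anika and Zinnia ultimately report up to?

Anika's chain of managers is Uchenna, Sara, Niamh, Zora, Lorenzo, Noor. Zinnia's chain of managers is Enzo, Zora, Lorenzo, Noor. The first manager that appears in both chains is Zora.

Zora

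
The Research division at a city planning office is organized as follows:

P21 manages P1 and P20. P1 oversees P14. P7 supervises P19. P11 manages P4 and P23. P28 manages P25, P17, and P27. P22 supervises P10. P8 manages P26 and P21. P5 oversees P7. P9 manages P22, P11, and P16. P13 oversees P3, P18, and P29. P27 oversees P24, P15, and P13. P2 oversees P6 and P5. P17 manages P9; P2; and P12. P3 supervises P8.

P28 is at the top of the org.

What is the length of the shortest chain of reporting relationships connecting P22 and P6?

4

P22 is 2 levels below P17, and P6 is 2 levels below P17 (their lowest common manager). The shortest path runs up from P22 to P17 and back down to P6: 2 + 2 = 4 links.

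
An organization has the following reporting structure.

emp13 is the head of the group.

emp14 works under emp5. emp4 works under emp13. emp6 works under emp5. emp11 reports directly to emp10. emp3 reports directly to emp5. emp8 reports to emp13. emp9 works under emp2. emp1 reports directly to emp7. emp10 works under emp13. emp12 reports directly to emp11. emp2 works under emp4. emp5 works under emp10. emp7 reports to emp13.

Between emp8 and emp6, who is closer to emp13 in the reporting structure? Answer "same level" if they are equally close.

emp8

emp8 is 1 level below emp13; emp6 is 3. emp8 is higher.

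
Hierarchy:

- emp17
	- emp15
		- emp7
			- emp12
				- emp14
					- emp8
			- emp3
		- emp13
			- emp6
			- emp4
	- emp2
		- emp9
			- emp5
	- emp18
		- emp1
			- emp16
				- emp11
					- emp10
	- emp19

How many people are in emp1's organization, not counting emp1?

emp1 directly manages emp16. Under emp16: emp11, emp10 (2). That's 3 in total.

3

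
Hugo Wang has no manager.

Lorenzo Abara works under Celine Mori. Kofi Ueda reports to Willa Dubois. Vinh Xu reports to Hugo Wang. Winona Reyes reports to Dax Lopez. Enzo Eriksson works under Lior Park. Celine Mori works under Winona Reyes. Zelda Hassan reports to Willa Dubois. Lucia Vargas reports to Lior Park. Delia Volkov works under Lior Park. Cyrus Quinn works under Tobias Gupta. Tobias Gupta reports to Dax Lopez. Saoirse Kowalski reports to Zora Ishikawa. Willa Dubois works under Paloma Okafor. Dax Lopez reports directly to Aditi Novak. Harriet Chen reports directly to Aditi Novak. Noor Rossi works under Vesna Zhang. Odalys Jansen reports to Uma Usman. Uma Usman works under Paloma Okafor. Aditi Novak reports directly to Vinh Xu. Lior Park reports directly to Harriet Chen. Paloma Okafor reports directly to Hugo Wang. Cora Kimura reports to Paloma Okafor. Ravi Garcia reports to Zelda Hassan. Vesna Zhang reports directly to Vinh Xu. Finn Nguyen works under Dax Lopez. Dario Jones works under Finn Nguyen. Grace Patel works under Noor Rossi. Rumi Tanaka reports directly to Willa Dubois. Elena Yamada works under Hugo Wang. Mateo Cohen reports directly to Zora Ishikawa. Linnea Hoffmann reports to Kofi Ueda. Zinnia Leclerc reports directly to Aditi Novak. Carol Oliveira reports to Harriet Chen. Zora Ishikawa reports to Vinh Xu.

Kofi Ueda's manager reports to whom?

Kofi Ueda reports to Willa Dubois, and Willa Dubois reports to Paloma Okafor. So Kofi Ueda's skip-level manager is Paloma Okafor.

Paloma Okafor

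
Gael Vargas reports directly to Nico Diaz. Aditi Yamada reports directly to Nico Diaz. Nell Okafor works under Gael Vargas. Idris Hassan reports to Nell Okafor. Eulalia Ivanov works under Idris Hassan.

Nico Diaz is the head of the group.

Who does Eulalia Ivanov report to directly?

Idris Hassan

Eulalia Ivanov reports directly to Idris Hassan.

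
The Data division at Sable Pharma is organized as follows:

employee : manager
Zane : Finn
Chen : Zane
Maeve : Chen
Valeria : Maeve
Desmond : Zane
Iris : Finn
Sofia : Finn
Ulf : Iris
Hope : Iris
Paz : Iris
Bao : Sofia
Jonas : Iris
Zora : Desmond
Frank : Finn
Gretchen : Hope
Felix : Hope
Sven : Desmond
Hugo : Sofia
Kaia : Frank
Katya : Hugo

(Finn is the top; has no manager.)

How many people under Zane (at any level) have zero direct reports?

The people in Zane's organization with no one reporting to them are Sven, Zora, Valeria. That is 3.

3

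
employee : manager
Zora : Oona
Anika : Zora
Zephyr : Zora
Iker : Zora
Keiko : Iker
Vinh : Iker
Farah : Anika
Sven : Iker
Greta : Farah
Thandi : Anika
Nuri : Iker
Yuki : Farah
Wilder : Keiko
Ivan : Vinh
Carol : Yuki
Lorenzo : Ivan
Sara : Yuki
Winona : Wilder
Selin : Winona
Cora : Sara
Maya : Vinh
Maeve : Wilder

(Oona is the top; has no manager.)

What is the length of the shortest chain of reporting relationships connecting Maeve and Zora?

4

Maeve is in Zora's organization: the chain from Maeve up to Zora is Maeve → Wilder → Keiko → Iker → Zora, which is 4 links.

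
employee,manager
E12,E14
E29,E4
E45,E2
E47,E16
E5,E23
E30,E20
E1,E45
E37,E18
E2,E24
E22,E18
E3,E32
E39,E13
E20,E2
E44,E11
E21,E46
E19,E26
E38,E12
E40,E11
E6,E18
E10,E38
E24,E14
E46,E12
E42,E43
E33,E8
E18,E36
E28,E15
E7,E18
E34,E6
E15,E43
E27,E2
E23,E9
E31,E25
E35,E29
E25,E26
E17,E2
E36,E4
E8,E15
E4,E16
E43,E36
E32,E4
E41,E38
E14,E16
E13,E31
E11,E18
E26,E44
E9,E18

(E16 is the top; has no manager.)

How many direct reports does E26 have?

E26 directly manages E19, E25. That is 2 direct reports.

2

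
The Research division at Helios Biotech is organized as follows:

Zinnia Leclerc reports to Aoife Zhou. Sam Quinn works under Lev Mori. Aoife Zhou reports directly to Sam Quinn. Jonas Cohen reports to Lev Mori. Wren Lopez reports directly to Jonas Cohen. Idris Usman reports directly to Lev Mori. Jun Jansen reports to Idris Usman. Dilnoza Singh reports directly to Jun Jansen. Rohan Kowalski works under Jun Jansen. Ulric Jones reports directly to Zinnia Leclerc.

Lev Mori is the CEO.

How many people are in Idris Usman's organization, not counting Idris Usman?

Idris Usman directly manages Jun Jansen. Under Jun Jansen: Dilnoza Singh, Rohan Kowalski (2). That's 3 in total.

3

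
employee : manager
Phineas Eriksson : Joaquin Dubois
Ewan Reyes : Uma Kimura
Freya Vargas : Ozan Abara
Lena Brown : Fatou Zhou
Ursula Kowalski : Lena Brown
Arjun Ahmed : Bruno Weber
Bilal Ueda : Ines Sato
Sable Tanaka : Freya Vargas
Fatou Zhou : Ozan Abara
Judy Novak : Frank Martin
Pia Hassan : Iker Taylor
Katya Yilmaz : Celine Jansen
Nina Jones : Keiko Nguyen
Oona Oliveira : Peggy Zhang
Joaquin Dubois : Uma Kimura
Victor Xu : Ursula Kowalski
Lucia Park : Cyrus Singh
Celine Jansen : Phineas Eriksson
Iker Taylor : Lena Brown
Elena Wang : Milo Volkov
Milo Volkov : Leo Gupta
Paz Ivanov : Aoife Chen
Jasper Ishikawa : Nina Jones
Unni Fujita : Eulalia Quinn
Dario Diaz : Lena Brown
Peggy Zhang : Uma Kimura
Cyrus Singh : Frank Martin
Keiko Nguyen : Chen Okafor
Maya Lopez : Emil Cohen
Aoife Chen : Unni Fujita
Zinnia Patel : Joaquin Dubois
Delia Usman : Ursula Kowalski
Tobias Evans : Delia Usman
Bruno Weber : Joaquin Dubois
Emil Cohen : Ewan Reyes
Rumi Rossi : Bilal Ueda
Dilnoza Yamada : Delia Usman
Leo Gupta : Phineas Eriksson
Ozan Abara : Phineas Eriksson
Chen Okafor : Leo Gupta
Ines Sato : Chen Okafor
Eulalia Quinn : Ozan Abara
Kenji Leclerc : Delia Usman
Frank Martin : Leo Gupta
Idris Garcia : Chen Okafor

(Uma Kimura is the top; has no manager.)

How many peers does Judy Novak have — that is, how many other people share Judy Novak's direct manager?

1

Judy Novak reports to Frank Martin. Frank Martin's other direct reports are Cyrus Singh — 1 peer.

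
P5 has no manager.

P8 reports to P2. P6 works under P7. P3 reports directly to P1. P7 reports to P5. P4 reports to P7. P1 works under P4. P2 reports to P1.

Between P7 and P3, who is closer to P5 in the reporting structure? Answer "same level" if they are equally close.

P7

P7 is 1 level below P5; P3 is 4. P7 is higher.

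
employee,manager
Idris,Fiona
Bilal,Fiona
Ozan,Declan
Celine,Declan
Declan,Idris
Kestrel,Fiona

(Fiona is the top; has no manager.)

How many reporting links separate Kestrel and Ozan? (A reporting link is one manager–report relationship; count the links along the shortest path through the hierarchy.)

Kestrel is 1 level below Fiona, and Ozan is 3 levels below Fiona (their lowest common manager). The shortest path runs up from Kestrel to Fiona and back down to Ozan: 1 + 3 = 4 links.

4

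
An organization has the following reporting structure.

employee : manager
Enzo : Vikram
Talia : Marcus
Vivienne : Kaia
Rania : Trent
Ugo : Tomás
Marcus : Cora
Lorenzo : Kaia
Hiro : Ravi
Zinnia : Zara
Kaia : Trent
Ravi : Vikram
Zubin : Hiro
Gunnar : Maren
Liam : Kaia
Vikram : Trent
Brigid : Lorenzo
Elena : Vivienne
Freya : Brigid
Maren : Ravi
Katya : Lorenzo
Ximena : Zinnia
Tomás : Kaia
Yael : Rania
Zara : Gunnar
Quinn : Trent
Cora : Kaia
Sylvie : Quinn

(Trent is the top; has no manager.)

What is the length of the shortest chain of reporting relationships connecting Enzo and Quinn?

3

Enzo is 2 levels below Trent, and Quinn is 1 level below Trent (their lowest common manager). The shortest path runs up from Enzo to Trent and back down to Quinn: 2 + 1 = 3 links.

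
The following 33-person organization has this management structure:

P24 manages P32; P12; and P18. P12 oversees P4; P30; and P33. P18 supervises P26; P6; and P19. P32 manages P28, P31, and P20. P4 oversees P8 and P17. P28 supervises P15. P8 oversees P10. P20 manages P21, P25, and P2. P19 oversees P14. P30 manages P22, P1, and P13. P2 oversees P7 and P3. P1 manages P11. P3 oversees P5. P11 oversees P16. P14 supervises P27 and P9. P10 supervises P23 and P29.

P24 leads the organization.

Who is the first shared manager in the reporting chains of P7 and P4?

P7's chain of managers is P2, P20, P32, P24. P4's chain of managers is P12, P24. The first manager that appears in both chains is P24.

P24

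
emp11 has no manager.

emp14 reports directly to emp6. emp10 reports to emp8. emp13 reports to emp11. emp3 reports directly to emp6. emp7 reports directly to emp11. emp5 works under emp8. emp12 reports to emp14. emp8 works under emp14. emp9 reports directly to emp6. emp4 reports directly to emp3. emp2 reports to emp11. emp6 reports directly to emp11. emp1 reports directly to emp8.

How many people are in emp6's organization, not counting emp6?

9

emp6 directly manages emp14, emp9, emp3. Under emp14: emp12, emp8, emp10, emp5, emp1 (5). emp9 has no reports. Under emp3: emp4 (1). So emp6's organization is 3 direct reports plus everyone under them: 6 + 1 + 2 = 9.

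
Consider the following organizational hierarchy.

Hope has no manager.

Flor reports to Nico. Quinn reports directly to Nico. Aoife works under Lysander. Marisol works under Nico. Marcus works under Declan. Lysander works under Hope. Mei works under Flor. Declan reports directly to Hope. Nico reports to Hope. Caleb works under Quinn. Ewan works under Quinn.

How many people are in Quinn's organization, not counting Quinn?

Quinn directly manages Ewan, Caleb. Ewan has no reports. Caleb has no reports. So Quinn's organization is 2 direct reports plus everyone under them: 1 + 1 = 2.

2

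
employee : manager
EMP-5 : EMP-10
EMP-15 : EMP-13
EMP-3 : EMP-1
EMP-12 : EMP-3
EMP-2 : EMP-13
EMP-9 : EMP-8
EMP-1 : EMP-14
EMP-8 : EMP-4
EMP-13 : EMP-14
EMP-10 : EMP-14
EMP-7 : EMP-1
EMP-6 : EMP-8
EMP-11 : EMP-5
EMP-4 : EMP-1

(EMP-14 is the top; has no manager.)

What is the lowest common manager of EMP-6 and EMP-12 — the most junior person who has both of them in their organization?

EMP-1

EMP-6's chain of managers is EMP-8, EMP-4, EMP-1, EMP-14. EMP-12's chain of managers is EMP-3, EMP-1, EMP-14. The first manager that appears in both chains is EMP-1.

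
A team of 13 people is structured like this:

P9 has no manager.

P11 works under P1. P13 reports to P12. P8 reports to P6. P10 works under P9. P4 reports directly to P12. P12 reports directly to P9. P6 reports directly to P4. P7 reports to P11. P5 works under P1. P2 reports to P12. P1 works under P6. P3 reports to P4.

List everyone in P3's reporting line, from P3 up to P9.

P3 reports to P4. P4 reports to P12. P12 reports to P9. P9 is at the top.

P3 -> P4 -> P12 -> P9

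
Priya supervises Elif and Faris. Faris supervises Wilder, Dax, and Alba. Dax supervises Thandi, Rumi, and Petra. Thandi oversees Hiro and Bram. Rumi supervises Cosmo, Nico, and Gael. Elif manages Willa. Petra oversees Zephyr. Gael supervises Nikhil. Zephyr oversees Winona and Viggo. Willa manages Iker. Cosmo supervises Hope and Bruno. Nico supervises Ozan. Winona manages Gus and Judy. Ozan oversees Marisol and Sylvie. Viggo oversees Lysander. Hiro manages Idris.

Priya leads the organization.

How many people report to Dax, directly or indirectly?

Dax directly manages Thandi, Rumi, Petra. Under Thandi: Bram, Hiro, Idris (3). Under Rumi: Nico, Ozan, Sylvie, Marisol, Cosmo, Bruno, Hope, Gael, Nikhil (9). Under Petra: Zephyr, Viggo, Lysander, Winona, Judy, Gus (6). So Dax's organization is 3 direct reports plus everyone under them: 4 + 10 + 7 = 21.

21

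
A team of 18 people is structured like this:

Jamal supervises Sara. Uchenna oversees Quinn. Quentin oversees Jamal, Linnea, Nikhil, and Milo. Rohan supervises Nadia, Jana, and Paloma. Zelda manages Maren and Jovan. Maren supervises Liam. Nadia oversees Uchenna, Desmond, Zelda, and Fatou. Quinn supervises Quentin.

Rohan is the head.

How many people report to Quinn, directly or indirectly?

Quinn directly manages Quentin. Under Quentin: Milo, Nikhil, Linnea, Jamal, Sara (5). That's 6 in total.

6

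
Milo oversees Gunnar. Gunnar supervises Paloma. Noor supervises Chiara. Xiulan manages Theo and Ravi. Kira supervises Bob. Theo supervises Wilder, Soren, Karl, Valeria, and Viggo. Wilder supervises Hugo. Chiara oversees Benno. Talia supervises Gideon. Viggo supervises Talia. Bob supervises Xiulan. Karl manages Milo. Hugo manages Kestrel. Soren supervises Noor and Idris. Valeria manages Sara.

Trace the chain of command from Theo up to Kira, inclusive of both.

Theo -> Xiulan -> Bob -> Kira

Theo reports to Xiulan. Xiulan reports to Bob. Bob reports to Kira. Kira is at the top.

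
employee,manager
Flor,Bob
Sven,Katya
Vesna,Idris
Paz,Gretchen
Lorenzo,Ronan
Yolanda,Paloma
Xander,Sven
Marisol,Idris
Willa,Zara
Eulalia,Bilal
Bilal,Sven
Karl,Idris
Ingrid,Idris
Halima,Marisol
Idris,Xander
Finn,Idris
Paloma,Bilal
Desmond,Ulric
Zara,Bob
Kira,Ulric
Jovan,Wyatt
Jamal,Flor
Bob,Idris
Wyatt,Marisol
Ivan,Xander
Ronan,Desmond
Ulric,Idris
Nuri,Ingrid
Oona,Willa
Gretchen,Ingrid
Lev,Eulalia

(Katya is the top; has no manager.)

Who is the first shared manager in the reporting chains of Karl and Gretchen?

Idris

Karl's chain of managers is Idris, Xander, Sven, Katya. Gretchen's chain of managers is Ingrid, Idris, Xander, Sven, Katya. The first manager that appears in both chains is Idris.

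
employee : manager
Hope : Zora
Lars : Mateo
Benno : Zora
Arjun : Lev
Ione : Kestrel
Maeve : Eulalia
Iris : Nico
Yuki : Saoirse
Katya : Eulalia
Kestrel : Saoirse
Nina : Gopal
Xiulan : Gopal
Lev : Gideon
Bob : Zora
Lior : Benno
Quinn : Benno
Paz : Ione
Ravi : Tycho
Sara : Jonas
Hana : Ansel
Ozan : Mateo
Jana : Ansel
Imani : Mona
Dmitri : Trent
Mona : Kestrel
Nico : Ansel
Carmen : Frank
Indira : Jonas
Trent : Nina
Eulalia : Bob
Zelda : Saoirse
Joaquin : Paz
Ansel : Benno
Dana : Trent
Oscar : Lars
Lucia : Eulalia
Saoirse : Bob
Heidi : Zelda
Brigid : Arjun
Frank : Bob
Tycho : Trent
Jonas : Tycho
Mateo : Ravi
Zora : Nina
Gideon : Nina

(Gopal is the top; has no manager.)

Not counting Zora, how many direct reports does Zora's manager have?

Zora reports to Nina. Nina's other direct reports are Gideon, Trent — 2 peers.

2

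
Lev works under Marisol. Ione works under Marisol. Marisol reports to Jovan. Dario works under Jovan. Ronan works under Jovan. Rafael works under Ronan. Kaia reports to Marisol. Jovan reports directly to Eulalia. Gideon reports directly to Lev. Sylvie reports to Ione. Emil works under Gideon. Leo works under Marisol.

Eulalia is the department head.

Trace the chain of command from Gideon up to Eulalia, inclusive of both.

Gideon -> Lev -> Marisol -> Jovan -> Eulalia

Gideon reports to Lev. Lev reports to Marisol. Marisol reports to Jovan. Jovan reports to Eulalia. Eulalia is at the top.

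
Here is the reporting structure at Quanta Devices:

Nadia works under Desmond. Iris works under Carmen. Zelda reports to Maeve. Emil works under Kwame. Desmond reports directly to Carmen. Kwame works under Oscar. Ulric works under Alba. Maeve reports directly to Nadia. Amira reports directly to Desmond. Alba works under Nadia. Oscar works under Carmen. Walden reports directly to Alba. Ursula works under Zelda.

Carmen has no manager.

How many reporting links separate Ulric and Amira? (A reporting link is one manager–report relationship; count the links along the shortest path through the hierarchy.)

4

Ulric is 3 levels below Desmond, and Amira is 1 level below Desmond (their lowest common manager). The shortest path runs up from Ulric to Desmond and back down to Amira: 3 + 1 = 4 links.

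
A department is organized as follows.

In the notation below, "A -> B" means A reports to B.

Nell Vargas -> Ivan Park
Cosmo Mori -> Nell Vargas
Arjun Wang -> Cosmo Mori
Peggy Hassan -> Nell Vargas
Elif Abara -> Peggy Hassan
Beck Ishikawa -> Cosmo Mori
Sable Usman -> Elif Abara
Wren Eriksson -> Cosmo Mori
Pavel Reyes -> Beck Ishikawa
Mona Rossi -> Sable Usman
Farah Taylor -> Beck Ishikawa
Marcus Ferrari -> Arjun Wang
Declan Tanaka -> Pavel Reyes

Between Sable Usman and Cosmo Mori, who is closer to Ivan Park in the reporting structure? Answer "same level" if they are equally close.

Cosmo Mori

Sable Usman is 4 levels below Ivan Park; Cosmo Mori is 2. Cosmo Mori is higher.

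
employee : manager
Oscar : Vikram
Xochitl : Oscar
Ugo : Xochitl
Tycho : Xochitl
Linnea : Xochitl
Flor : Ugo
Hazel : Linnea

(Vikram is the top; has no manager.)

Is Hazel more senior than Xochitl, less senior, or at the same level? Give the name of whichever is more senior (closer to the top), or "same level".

Xochitl

Hazel is 4 levels below Vikram; Xochitl is 2. Xochitl is higher.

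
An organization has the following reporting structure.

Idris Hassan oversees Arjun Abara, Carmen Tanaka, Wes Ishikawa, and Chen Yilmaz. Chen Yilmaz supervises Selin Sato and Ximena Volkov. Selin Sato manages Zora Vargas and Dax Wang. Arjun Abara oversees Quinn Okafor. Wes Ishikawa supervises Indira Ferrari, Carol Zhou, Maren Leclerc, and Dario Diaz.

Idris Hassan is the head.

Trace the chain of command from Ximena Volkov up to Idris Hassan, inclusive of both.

Ximena Volkov -> Chen Yilmaz -> Idris Hassan

Ximena Volkov reports to Chen Yilmaz. Chen Yilmaz reports to Idris Hassan. Idris Hassan is at the top.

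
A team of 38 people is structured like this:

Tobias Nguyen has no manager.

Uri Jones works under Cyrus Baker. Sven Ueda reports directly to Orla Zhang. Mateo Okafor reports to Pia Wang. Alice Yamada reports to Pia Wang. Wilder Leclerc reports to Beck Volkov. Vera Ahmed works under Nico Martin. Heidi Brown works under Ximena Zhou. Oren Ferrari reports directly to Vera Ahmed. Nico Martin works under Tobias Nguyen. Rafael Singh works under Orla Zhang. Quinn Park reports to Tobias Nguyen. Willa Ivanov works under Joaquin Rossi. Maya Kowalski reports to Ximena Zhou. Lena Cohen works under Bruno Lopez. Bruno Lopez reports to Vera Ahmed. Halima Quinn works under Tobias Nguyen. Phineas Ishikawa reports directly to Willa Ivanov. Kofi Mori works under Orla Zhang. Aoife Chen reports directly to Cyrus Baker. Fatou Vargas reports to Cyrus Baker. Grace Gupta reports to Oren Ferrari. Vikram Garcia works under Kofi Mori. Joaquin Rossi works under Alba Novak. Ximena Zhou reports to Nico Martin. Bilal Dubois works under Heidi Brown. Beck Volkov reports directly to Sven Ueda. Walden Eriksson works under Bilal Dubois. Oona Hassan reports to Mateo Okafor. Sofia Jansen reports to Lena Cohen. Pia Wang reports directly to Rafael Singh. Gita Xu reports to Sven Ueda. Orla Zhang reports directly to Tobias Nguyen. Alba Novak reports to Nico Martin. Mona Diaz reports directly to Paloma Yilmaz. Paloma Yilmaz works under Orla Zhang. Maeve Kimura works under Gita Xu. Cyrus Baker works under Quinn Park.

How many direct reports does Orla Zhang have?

Orla Zhang directly manages Rafael Singh, Paloma Yilmaz, Sven Ueda, Kofi Mori. That is 4 direct reports.

4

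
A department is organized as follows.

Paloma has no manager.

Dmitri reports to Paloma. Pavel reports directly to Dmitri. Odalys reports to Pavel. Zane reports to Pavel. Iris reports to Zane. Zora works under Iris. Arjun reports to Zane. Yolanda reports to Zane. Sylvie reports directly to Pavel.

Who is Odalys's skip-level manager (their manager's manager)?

Dmitri

Odalys reports to Pavel, and Pavel reports to Dmitri. So Odalys's skip-level manager is Dmitri.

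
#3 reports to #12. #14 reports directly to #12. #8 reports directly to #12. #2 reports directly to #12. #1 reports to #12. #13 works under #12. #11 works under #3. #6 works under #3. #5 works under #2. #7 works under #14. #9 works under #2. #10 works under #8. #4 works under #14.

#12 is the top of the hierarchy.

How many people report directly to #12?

#12 directly manages #3, #14, #8, #2, #1, #13. That is 6 direct reports.

6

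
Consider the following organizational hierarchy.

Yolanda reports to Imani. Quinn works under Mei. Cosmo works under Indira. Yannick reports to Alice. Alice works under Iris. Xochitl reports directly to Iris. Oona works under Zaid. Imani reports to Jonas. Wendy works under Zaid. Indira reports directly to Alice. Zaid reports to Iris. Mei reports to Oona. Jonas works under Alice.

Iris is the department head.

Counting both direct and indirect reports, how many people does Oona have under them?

2

Oona directly manages Mei. Under Mei: Quinn (1). That's 2 in total.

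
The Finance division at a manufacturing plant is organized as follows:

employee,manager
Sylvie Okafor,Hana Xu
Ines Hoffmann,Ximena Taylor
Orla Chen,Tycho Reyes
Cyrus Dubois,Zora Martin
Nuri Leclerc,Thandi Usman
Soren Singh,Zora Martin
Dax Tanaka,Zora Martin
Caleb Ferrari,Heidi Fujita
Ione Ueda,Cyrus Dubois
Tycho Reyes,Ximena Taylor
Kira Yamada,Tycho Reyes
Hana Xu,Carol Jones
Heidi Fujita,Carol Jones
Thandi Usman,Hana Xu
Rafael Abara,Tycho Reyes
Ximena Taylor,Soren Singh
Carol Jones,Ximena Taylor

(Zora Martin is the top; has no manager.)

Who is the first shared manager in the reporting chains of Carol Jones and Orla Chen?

Carol Jones's chain of managers is Ximena Taylor, Soren Singh, Zora Martin. Orla Chen's chain of managers is Tycho Reyes, Ximena Taylor, Soren Singh, Zora Martin. The first manager that appears in both chains is Ximena Taylor.

Ximena Taylor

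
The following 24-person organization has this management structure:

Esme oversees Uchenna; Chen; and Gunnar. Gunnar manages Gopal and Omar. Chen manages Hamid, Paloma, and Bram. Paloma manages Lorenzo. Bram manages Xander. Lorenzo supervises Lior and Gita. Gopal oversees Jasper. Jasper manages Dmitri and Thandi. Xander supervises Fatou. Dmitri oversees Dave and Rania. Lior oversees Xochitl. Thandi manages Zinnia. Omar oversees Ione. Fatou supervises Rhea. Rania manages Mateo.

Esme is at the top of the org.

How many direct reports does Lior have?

1

Lior directly manages Xochitl. That is 1 direct report.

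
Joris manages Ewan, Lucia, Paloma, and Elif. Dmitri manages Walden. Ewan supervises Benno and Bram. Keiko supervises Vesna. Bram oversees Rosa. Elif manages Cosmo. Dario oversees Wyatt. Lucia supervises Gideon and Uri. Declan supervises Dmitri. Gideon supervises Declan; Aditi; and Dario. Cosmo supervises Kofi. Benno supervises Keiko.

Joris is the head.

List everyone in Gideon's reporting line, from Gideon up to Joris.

Gideon -> Lucia -> Joris

Gideon reports to Lucia. Lucia reports to Joris. Joris is at the top.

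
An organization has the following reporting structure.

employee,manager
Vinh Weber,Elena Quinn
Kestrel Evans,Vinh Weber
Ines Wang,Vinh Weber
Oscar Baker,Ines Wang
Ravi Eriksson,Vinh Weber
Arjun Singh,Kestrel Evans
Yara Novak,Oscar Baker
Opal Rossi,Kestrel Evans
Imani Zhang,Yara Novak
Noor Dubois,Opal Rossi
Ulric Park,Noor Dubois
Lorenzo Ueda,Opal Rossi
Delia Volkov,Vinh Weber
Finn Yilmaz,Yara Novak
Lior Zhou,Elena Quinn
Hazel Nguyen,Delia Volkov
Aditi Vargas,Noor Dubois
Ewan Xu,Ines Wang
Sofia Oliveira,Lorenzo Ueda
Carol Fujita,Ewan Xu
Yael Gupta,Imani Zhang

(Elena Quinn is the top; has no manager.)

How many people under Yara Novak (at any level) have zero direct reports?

The people in Yara Novak's organization with no one reporting to them are Finn Yilmaz, Yael Gupta. That is 2.

2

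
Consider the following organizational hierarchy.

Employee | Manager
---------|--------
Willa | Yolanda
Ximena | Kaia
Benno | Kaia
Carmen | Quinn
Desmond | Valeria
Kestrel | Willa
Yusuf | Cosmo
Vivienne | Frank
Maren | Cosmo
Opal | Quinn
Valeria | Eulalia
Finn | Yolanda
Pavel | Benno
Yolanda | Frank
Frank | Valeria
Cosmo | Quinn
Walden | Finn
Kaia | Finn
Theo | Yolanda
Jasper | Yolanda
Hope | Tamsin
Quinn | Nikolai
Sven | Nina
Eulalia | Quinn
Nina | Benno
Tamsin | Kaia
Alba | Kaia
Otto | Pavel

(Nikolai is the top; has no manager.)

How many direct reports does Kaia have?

4

Kaia directly manages Ximena, Tamsin, Benno, Alba. That is 4 direct reports.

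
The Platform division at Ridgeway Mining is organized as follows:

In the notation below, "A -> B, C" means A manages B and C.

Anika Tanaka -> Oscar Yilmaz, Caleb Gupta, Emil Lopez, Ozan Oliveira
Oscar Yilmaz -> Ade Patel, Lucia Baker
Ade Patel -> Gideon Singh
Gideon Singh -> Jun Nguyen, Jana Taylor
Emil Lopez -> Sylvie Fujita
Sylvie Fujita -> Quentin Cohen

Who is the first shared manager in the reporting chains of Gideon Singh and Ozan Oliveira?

Anika Tanaka

Gideon Singh's chain of managers is Ade Patel, Oscar Yilmaz, Anika Tanaka. Ozan Oliveira's chain of managers is Anika Tanaka. The first manager that appears in both chains is Anika Tanaka.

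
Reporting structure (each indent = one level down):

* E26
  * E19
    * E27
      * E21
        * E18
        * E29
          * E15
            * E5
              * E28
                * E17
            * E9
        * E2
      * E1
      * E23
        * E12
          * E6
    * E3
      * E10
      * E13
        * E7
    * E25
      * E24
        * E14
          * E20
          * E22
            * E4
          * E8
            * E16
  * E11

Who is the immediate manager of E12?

E23

E12 reports directly to E23.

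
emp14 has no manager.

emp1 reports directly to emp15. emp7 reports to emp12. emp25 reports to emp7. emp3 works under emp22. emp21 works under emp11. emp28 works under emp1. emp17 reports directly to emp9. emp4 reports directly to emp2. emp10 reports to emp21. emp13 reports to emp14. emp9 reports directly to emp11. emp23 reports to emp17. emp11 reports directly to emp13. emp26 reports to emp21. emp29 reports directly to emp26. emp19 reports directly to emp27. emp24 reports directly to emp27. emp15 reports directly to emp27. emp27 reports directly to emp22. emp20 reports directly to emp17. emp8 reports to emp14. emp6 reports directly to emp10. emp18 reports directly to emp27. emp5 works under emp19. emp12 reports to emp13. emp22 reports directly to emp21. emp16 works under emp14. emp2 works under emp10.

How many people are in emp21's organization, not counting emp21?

emp21 directly manages emp22, emp26, emp10. Under emp22: emp3, emp27, emp18, emp24, emp19, emp5, emp15, emp1, emp28 (9). Under emp26: emp29 (1). Under emp10: emp2, emp4, emp6 (3). So emp21's organization is 3 direct reports plus everyone under them: 10 + 2 + 4 = 16.

16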